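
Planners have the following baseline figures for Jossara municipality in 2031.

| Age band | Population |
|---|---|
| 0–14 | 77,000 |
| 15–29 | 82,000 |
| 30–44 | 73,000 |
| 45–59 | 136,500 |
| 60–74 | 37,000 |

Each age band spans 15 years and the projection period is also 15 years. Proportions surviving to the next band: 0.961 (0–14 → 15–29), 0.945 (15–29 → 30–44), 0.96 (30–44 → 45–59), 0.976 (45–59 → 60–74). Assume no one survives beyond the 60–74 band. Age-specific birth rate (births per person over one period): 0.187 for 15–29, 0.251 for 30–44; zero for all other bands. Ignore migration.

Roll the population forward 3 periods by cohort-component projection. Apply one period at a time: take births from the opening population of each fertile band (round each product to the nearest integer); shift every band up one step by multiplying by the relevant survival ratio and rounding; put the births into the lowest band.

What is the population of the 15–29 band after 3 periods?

31989

Period 1:
Births: 82000 × 0.187 = 15334  |  73000 × 0.251 = 18323 → 33657
15–29: 77000 × 0.961 = 73997
30–44: 82000 × 0.945 = 77490
45–59: 73000 × 0.96 = 70080
60–74: 136500 × 0.976 = 133224
End of period: [33657, 73997, 77490, 70080, 133224]
Period 2:
Births: 73997 × 0.187 = 13837  |  77490 × 0.251 = 19450 → 33287
15–29: 33657 × 0.961 = 32344
30–44: 73997 × 0.945 = 69927
45–59: 77490 × 0.96 = 74390
60–74: 70080 × 0.976 = 68398
End of period: [33287, 32344, 69927, 74390, 68398]
Period 3:
Births: 32344 × 0.187 = 6048  |  69927 × 0.251 = 17552 → 23600
15–29: 33287 × 0.961 = 31989
30–44: 32344 × 0.945 = 30565
45–59: 69927 × 0.96 = 67130
60–74: 74390 × 0.976 = 72605
End of period: [23600, 31989, 30565, 67130, 72605]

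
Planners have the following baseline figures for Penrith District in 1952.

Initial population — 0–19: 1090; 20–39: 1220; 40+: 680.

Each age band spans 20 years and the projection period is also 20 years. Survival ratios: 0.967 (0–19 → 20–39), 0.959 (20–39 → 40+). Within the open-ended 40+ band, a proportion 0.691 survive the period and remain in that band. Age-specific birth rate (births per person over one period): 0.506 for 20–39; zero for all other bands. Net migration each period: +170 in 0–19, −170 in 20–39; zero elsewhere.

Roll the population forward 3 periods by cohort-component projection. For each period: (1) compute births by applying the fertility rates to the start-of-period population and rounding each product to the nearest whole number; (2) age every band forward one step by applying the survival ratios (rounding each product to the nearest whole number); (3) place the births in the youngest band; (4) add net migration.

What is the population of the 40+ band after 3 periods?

(Groups numbered youngest = 1 to oldest = 3.)
Period 1.
Births: 1220 * 0.506 = 617
Group 2: 1090 * 0.967 = 1054
Group 3: 1220 * 0.959 + 680 * 0.691 = 1170 + 470 = 1640
Net migration: Group 1 + 170 → 787; Group 2 − 170 → 884
→ [787, 884, 1640]
Period 2.
Births: 884 * 0.506 = 447
Group 2: 787 * 0.967 = 761
Group 3: 884 * 0.959 + 1640 * 0.691 = 848 + 1133 = 1981
Net migration: Group 1 + 170 → 617; Group 2 − 170 → 591
→ [617, 591, 1981]
Period 3.
Births: 591 * 0.506 = 299
Group 2: 617 * 0.967 = 597
Group 3: 591 * 0.959 + 1981 * 0.691 = 567 + 1369 = 1936
Net migration: Group 1 + 170 → 469; Group 2 − 170 → 427
→ [469, 427, 1936]

1936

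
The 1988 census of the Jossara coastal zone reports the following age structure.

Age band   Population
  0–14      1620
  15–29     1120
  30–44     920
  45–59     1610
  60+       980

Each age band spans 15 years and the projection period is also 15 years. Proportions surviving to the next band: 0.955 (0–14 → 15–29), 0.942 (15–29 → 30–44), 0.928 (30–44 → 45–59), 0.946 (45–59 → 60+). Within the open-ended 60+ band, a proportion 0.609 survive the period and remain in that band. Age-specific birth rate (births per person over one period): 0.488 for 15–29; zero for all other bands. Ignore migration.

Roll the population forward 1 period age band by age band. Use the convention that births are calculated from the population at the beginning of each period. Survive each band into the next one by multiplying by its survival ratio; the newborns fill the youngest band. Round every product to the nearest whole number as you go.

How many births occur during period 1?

547

(Bands numbered youngest = 1 to oldest = 5.)
[period 1]
Births: 1120 * 0.488 = 547
Band 2: 1620 * 0.955 = 1547
Band 3: 1120 * 0.942 = 1055
Band 4: 920 * 0.928 = 854
Band 5: 1610 * 0.946 + 980 * 0.609 = 1523 + 597 = 2120
End of period: [547, 1547, 1055, 854, 2120]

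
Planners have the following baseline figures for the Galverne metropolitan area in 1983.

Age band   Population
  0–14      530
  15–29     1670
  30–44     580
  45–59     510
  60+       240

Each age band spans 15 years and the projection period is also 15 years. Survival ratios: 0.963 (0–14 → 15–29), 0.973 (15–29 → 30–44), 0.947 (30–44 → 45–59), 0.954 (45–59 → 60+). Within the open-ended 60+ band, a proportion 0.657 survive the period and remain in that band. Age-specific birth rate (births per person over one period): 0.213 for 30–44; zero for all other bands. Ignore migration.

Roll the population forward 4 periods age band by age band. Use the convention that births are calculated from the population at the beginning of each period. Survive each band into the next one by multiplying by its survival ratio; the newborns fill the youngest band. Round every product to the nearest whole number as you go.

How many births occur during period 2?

346

Call the groups 1 to 5, youngest first.
[period 1]
Births: 580 × 0.213 = 124
Group 2: 530 × 0.963 = 510
Group 3: 1670 × 0.973 = 1625
Group 4: 580 × 0.947 = 549
Group 5: 510 × 0.954 + 240 × 0.657 = 487 + 158 = 645
→ [124, 510, 1625, 549, 645]
[period 2]
Births: 1625 × 0.213 = 346
Group 2: 124 × 0.963 = 119
Group 3: 510 × 0.973 = 496
Group 4: 1625 × 0.947 = 1539
Group 5: 549 × 0.954 + 645 × 0.657 = 524 + 424 = 948
→ [346, 119, 496, 1539, 948]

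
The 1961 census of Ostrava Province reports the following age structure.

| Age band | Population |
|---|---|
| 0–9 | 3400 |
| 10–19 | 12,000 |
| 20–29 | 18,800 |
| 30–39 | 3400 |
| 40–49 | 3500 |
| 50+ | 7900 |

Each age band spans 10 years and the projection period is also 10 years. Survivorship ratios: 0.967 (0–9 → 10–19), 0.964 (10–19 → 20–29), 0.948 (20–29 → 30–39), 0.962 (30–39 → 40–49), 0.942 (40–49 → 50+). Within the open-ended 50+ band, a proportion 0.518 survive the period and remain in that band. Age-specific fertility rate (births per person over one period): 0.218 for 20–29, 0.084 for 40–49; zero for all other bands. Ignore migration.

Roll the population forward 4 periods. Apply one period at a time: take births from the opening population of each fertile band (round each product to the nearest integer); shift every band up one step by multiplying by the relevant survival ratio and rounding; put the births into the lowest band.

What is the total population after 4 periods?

Numbering the groups 1..6 from youngest to oldest:
Period 1.
Births: 18800 * 0.218 = 4098  |  3500 * 0.084 = 294 ⇒ total 4392
Group 2: 3400 * 0.967 = 3288
Group 3: 12000 * 0.964 = 11568
Group 4: 18800 * 0.948 = 17822
Group 5: 3400 * 0.962 = 3271
Group 6: 3500 * 0.942 + 7900 * 0.518 = 3297 + 4092 = 7389
End of period: [4392, 3288, 11568, 17822, 3271, 7389]
Period 2.
Births: 11568 * 0.218 = 2522  |  3271 * 0.084 = 275 ⇒ total 2797
Group 2: 4392 * 0.967 = 4247
Group 3: 3288 * 0.964 = 3170
Group 4: 11568 * 0.948 = 10966
Group 5: 17822 * 0.962 = 17145
Group 6: 3271 * 0.942 + 7389 * 0.518 = 3081 + 3828 = 6909
End of period: [2797, 4247, 3170, 10966, 17145, 6909]
Period 3.
Births: 3170 * 0.218 = 691  |  17145 * 0.084 = 1440 ⇒ total 2131
Group 2: 2797 * 0.967 = 2705
Group 3: 4247 * 0.964 = 4094
Group 4: 3170 * 0.948 = 3005
Group 5: 10966 * 0.962 = 10549
Group 6: 17145 * 0.942 + 6909 * 0.518 = 16151 + 3579 = 19730
End of period: [2131, 2705, 4094, 3005, 10549, 19730]
Period 4.
Births: 4094 * 0.218 = 892  |  10549 * 0.084 = 886 ⇒ total 1778
Group 2: 2131 * 0.967 = 2061
Group 3: 2705 * 0.964 = 2608
Group 4: 4094 * 0.948 = 3881
Group 5: 3005 * 0.962 = 2891
Group 6: 10549 * 0.942 + 19730 * 0.518 = 9937 + 10220 = 20157
End of period: [1778, 2061, 2608, 3881, 2891, 20157]
Total after period 4: 1778 + 2061 + 2608 + 3881 + 2891 + 20157 = 33376

33376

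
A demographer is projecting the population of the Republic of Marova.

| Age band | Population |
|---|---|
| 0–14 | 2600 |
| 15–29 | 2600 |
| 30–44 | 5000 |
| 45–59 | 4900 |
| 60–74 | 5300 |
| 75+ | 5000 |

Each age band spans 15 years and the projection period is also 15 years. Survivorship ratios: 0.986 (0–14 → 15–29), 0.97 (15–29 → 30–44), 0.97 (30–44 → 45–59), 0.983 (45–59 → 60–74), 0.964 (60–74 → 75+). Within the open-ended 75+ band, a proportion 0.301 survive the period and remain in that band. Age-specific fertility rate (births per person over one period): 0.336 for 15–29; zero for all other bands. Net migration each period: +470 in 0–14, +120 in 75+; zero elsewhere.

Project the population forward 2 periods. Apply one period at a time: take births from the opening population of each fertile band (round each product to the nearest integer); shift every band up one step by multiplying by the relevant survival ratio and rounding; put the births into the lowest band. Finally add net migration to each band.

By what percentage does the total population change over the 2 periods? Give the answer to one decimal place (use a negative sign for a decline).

Period 1.
Births: 2600 × 0.336 = 874
15–29: 2600 × 0.986 = 2564
30–44: 2600 × 0.97 = 2522
45–59: 5000 × 0.97 = 4850
60–74: 4900 × 0.983 = 4817
75+: 5300 × 0.964 + 5000 × 0.301 = 5109 + 1505 = 6614
Net migration: 0–14 + 470 → 1344; 75+ + 120 → 6734
Population now: 0–14=1344, 15–29=2564, 30–44=2522, 45–59=4850, 60–74=4817, 75+=6734
Period 2.
Births: 2564 × 0.336 = 862
15–29: 1344 × 0.986 = 1325
30–44: 2564 × 0.97 = 2487
45–59: 2522 × 0.97 = 2446
60–74: 4850 × 0.983 = 4768
75+: 4817 × 0.964 + 6734 × 0.301 = 4644 + 2027 = 6671
Net migration: 0–14 + 470 → 1332; 75+ + 120 → 6791
Population now: 0–14=1332, 15–29=1325, 30–44=2487, 45–59=2446, 60–74=4768, 75+=6791
Total: 25400 → 19149; change = -6251; percentage change = -24.6%

-24.6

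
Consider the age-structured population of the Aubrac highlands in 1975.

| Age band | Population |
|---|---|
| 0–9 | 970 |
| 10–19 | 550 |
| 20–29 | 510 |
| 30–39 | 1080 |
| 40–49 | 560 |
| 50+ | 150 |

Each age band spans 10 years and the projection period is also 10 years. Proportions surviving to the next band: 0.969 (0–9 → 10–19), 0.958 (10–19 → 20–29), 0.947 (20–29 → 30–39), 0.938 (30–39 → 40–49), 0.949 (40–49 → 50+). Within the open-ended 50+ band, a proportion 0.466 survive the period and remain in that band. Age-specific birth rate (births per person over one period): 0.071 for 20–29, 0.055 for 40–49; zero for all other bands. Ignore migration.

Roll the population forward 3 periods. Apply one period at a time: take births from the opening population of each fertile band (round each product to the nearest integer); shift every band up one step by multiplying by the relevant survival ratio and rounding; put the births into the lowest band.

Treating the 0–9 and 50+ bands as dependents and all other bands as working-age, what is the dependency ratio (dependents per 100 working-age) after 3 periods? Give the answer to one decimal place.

Let group 1 be 0–9 through group 6 = 50+.
[period 1]
Births: 510 * 0.071 = 36, 560 * 0.055 = 31 — total 67
Group 2: 970 * 0.969 = 940
Group 3: 550 * 0.958 = 527
Group 4: 510 * 0.947 = 483
Group 5: 1080 * 0.938 = 1013
Group 6: 560 * 0.949 + 150 * 0.466 = 531 + 70 = 601
End of period: [67, 940, 527, 483, 1013, 601]
[period 2]
Births: 527 * 0.071 = 37, 1013 * 0.055 = 56 — total 93
Group 2: 67 * 0.969 = 65
Group 3: 940 * 0.958 = 901
Group 4: 527 * 0.947 = 499
Group 5: 483 * 0.938 = 453
Group 6: 1013 * 0.949 + 601 * 0.466 = 961 + 280 = 1241
End of period: [93, 65, 901, 499, 453, 1241]
[period 3]
Births: 901 * 0.071 = 64, 453 * 0.055 = 25 — total 89
Group 2: 93 * 0.969 = 90
Group 3: 65 * 0.958 = 62
Group 4: 901 * 0.947 = 853
Group 5: 499 * 0.938 = 468
Group 6: 453 * 0.949 + 1241 * 0.466 = 430 + 578 = 1008
End of period: [89, 90, 62, 853, 468, 1008]
Dependents (band 0–9 + band 50+) = 89 + 1008 = 1097; working-age = 1473; ratio = 1097/1473 × 100 = 74.5

74.5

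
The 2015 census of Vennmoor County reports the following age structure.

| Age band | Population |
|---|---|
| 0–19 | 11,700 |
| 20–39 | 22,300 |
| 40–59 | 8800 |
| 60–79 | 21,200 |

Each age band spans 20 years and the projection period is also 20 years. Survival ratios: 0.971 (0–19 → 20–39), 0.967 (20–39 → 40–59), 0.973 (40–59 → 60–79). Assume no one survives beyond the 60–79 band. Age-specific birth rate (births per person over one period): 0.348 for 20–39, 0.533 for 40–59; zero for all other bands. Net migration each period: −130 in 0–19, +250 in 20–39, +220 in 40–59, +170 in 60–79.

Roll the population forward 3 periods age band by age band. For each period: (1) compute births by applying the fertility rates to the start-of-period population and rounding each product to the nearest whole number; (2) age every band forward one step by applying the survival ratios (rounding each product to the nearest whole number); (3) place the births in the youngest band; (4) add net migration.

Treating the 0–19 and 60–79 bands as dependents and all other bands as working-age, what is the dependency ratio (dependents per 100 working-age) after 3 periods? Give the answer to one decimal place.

78.7

Let group 1 be 0–19 through group 4 = 60–79.
Period 1.
Births: 22300 × 0.348 = 7760  |  8800 × 0.533 = 4690 → total 12450
Group 2: 11700 × 0.971 = 11361
Group 3: 22300 × 0.967 = 21564
Group 4: 8800 × 0.973 = 8562
Net migration: Group 1 − 130 → 12320; Group 2 + 250 → 11611; Group 3 + 220 → 21784; Group 4 + 170 → 8732
Giving 12320 / 11611 / 21784 / 8732.
Period 2.
Births: 11611 × 0.348 = 4041  |  21784 × 0.533 = 11611 → total 15652
Group 2: 12320 × 0.971 = 11963
Group 3: 11611 × 0.967 = 11228
Group 4: 21784 × 0.973 = 21196
Net migration: Group 1 − 130 → 15522; Group 2 + 250 → 12213; Group 3 + 220 → 11448; Group 4 + 170 → 21366
Giving 15522 / 12213 / 11448 / 21366.
Period 3.
Births: 12213 × 0.348 = 4250  |  11448 × 0.533 = 6102 → total 10352
Group 2: 15522 × 0.971 = 15072
Group 3: 12213 × 0.967 = 11810
Group 4: 11448 × 0.973 = 11139
Net migration: Group 1 − 130 → 10222; Group 2 + 250 → 15322; Group 3 + 220 → 12030; Group 4 + 170 → 11309
Giving 10222 / 15322 / 12030 / 11309.
Dependents (band 0–19 + band 60–79) = 10222 + 11309 = 21531; working-age = 27352; ratio = 21531/27352 × 100 = 78.7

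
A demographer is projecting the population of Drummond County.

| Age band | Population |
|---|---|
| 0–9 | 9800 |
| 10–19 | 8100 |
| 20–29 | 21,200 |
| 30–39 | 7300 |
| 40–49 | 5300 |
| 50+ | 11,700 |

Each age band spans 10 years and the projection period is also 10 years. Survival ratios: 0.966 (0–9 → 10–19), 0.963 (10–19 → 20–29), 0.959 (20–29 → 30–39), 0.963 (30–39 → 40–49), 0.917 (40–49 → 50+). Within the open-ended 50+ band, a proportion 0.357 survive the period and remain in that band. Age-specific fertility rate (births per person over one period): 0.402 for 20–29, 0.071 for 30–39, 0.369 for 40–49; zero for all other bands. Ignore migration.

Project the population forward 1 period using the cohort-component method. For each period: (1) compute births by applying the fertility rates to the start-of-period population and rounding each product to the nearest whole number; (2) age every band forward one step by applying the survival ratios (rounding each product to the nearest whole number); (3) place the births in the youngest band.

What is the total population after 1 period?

After projecting period 1:
Births: 21200 × 0.402 = 8522, 7300 × 0.071 = 518, 5300 × 0.369 = 1956 ⇒ total 10996
10–19: 9800 × 0.966 = 9467
20–29: 8100 × 0.963 = 7800
30–39: 21200 × 0.959 = 20331
40–49: 7300 × 0.963 = 7030
50+: 5300 × 0.917 + 11700 × 0.357 = 4860 + 4177 = 9037
Giving 10996 / 9467 / 7800 / 20331 / 7030 / 9037.
Total after period 1: 10996 + 9467 + 7800 + 20331 + 7030 + 9037 = 64661

64661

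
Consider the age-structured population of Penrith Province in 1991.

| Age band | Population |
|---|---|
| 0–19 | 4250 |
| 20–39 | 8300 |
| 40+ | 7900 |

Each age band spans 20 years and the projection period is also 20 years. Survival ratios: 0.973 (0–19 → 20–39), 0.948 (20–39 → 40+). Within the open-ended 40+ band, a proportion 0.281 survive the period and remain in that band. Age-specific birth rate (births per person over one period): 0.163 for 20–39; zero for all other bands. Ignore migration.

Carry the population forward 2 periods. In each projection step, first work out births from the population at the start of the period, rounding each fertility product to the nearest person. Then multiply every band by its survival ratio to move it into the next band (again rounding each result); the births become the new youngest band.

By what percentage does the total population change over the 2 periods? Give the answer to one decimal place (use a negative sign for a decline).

-57.2

Let group 1 be 0–19 through group 3 = 40+.
After projecting period 1:
Births: 8300 × 0.163 = 1353
Group 2: 4250 × 0.973 = 4135
Group 3: 8300 × 0.948 + 7900 × 0.281 = 7868 + 2220 = 10088
Population now: 0–19=1353, 20–39=4135, 40+=10088
After projecting period 2:
Births: 4135 × 0.163 = 674
Group 2: 1353 × 0.973 = 1316
Group 3: 4135 × 0.948 + 10088 × 0.281 = 3920 + 2835 = 6755
Population now: 0–19=674, 20–39=1316, 40+=6755
Total: 20450 → 8745; change = -11705; percentage change = -57.2%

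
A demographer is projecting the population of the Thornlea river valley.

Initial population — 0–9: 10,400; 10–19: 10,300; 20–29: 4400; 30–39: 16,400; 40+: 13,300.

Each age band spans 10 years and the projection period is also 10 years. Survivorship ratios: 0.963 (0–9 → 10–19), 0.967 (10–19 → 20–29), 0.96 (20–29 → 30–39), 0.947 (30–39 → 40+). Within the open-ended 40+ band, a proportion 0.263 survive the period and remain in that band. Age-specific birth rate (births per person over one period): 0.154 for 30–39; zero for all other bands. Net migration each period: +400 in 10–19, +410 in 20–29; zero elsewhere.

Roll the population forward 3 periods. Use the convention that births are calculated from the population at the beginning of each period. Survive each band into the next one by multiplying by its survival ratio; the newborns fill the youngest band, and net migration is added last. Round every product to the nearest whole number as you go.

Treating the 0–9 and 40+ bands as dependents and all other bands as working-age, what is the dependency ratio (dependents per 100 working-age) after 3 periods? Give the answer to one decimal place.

93.6

Period 1:
Births: 16400 × 0.154 = 2526
10–19: 10400 × 0.963 = 10015
20–29: 10300 × 0.967 = 9960
30–39: 4400 × 0.96 = 4224
40+: 16400 × 0.947 + 13300 × 0.263 = 15531 + 3498 = 19029
Net migration: 10–19 + 400 → 10415; 20–29 + 410 → 10370
Giving 2526 / 10415 / 10370 / 4224 / 19029.
Period 2:
Births: 4224 × 0.154 = 650
10–19: 2526 × 0.963 = 2433
20–29: 10415 × 0.967 = 10071
30–39: 10370 × 0.96 = 9955
40+: 4224 × 0.947 + 19029 × 0.263 = 4000 + 5005 = 9005
Net migration: 10–19 + 400 → 2833; 20–29 + 410 → 10481
Giving 650 / 2833 / 10481 / 9955 / 9005.
Period 3:
Births: 9955 × 0.154 = 1533
10–19: 650 × 0.963 = 626
20–29: 2833 × 0.967 = 2740
30–39: 10481 × 0.96 = 10062
40+: 9955 × 0.947 + 9005 × 0.263 = 9427 + 2368 = 11795
Net migration: 10–19 + 400 → 1026; 20–29 + 410 → 3150
Giving 1533 / 1026 / 3150 / 10062 / 11795.
Dependents (band 0–9 + band 40+) = 1533 + 11795 = 13328; working-age = 14238; ratio = 13328/14238 × 100 = 93.6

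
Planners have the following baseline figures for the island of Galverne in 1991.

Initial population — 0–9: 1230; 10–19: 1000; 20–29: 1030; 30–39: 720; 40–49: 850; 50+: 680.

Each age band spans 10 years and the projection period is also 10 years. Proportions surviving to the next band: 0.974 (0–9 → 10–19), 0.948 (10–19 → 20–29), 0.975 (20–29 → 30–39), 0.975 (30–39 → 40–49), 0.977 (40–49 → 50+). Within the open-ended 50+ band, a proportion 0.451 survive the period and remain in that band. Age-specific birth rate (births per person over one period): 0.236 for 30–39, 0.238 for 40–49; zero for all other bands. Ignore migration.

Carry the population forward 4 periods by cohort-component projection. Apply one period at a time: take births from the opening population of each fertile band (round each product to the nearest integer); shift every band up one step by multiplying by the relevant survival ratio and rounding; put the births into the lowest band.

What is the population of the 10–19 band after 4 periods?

439

Call the groups 1 to 6, youngest first.
[period 1]
Births: 720 * 0.236 = 170, 850 * 0.238 = 202 → total 372
Group 2: 1230 * 0.974 = 1198
Group 3: 1000 * 0.948 = 948
Group 4: 1030 * 0.975 = 1004
Group 5: 720 * 0.975 = 702
Group 6: 850 * 0.977 + 680 * 0.451 = 830 + 307 = 1137
→ [372, 1198, 948, 1004, 702, 1137]
[period 2]
Births: 1004 * 0.236 = 237, 702 * 0.238 = 167 → total 404
Group 2: 372 * 0.974 = 362
Group 3: 1198 * 0.948 = 1136
Group 4: 948 * 0.975 = 924
Group 5: 1004 * 0.975 = 979
Group 6: 702 * 0.977 + 1137 * 0.451 = 686 + 513 = 1199
→ [404, 362, 1136, 924, 979, 1199]
[period 3]
Births: 924 * 0.236 = 218, 979 * 0.238 = 233 → total 451
Group 2: 404 * 0.974 = 393
Group 3: 362 * 0.948 = 343
Group 4: 1136 * 0.975 = 1108
Group 5: 924 * 0.975 = 901
Group 6: 979 * 0.977 + 1199 * 0.451 = 956 + 541 = 1497
→ [451, 393, 343, 1108, 901, 1497]
[period 4]
Births: 1108 * 0.236 = 261, 901 * 0.238 = 214 → total 475
Group 2: 451 * 0.974 = 439
Group 3: 393 * 0.948 = 373
Group 4: 343 * 0.975 = 334
Group 5: 1108 * 0.975 = 1080
Group 6: 901 * 0.977 + 1497 * 0.451 = 880 + 675 = 1555
→ [475, 439, 373, 334, 1080, 1555]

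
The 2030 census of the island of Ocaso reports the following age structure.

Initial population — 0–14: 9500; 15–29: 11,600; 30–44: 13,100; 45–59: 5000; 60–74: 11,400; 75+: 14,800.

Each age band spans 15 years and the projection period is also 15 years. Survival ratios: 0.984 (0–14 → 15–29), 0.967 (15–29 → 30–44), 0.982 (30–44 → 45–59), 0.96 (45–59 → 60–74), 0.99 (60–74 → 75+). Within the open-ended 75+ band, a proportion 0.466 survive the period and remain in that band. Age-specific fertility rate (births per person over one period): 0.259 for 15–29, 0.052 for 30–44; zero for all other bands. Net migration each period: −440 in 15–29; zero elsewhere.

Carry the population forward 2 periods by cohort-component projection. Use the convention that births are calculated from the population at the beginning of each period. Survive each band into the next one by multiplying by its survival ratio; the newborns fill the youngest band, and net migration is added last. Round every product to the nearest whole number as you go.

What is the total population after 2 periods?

51279

Numbering the groups 1..6 from youngest to oldest:
Period 1:
Births: 11600 × 0.259 = 3004, 13100 × 0.052 = 681 → total 3685
Group 2: 9500 × 0.984 = 9348
Group 3: 11600 × 0.967 = 11217
Group 4: 13100 × 0.982 = 12864
Group 5: 5000 × 0.96 = 4800
Group 6: 11400 × 0.99 + 14800 × 0.466 = 11286 + 6897 = 18183
Net migration: Group 2 − 440 → 8908
Giving 3685 / 8908 / 11217 / 12864 / 4800 / 18183.
Period 2:
Births: 8908 × 0.259 = 2307, 11217 × 0.052 = 583 → total 2890
Group 2: 3685 × 0.984 = 3626
Group 3: 8908 × 0.967 = 8614
Group 4: 11217 × 0.982 = 11015
Group 5: 12864 × 0.96 = 12349
Group 6: 4800 × 0.99 + 18183 × 0.466 = 4752 + 8473 = 13225
Net migration: Group 2 − 440 → 3186
Giving 2890 / 3186 / 8614 / 11015 / 12349 / 13225.
Total after period 2: 2890 + 3186 + 8614 + 11015 + 12349 + 13225 = 51279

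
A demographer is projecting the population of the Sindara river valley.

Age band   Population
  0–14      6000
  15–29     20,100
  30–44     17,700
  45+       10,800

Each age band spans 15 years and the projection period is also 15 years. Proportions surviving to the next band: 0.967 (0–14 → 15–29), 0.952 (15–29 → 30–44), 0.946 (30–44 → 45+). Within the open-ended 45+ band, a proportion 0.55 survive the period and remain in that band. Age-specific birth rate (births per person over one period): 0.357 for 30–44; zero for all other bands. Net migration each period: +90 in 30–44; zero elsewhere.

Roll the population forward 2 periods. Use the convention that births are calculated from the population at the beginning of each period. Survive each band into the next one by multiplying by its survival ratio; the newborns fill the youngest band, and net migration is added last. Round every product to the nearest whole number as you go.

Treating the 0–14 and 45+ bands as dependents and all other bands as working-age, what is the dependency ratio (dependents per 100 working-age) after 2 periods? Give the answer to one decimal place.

Period 1:
Births: 17700 × 0.357 = 6319
15–29: 6000 × 0.967 = 5802
30–44: 20100 × 0.952 = 19135
45+: 17700 × 0.946 + 10800 × 0.55 = 16744 + 5940 = 22684
Net migration: 30–44 + 90 → 19225
Giving 6319 / 5802 / 19225 / 22684.
Period 2:
Births: 19225 × 0.357 = 6863
15–29: 6319 × 0.967 = 6110
30–44: 5802 × 0.952 = 5524
45+: 19225 × 0.946 + 22684 × 0.55 = 18187 + 12476 = 30663
Net migration: 30–44 + 90 → 5614
Giving 6863 / 6110 / 5614 / 30663.
Dependents (band 0–14 + band 45+) = 6863 + 30663 = 37526; working-age = 11724; ratio = 37526/11724 × 100 = 320.1

320.1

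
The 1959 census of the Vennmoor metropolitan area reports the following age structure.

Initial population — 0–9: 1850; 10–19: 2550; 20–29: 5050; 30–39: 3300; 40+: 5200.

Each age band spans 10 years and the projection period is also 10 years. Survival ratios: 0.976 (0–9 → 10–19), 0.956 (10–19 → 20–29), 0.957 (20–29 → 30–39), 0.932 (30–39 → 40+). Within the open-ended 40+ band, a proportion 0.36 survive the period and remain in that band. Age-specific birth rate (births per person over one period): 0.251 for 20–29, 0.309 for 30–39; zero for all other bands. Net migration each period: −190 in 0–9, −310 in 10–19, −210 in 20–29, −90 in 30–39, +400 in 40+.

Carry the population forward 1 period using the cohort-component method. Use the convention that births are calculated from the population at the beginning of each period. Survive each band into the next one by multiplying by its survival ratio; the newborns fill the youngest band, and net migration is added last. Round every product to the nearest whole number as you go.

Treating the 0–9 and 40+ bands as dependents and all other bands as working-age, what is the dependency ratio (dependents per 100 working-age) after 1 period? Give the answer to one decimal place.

87.9

(Bands numbered youngest = 1 to oldest = 5.)
Period 1:
Births: 5050 × 0.251 = 1268 ; 3300 × 0.309 = 1020 → 2288
Band 2: 1850 × 0.976 = 1806
Band 3: 2550 × 0.956 = 2438
Band 4: 5050 × 0.957 = 4833
Band 5: 3300 × 0.932 + 5200 × 0.36 = 3076 + 1872 = 4948
Net migration: Band 1 − 190 → 2098; Band 2 − 310 → 1496; Band 3 − 210 → 2228; Band 4 − 90 → 4743; Band 5 + 400 → 5348
→ [2098, 1496, 2228, 4743, 5348]
Dependents (band 0–9 + band 40+) = 2098 + 5348 = 7446; working-age = 8467; ratio = 7446/8467 × 100 = 87.9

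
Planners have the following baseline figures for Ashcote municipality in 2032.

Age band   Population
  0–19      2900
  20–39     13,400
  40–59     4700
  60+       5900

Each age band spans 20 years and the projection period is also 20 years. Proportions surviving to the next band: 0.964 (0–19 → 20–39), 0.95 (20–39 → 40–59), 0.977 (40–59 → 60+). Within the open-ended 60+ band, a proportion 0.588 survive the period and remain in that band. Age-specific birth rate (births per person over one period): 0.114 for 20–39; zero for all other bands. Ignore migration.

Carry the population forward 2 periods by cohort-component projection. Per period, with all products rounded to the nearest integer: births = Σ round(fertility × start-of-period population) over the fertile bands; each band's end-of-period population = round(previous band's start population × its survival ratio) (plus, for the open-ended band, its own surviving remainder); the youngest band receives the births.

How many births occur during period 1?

1528

— Period 1 —
Births: 13400 × 0.114 = 1528
20–39: 2900 × 0.964 = 2796
40–59: 13400 × 0.95 = 12730
60+: 4700 × 0.977 + 5900 × 0.588 = 4592 + 3469 = 8061
Giving 1528 / 2796 / 12730 / 8061.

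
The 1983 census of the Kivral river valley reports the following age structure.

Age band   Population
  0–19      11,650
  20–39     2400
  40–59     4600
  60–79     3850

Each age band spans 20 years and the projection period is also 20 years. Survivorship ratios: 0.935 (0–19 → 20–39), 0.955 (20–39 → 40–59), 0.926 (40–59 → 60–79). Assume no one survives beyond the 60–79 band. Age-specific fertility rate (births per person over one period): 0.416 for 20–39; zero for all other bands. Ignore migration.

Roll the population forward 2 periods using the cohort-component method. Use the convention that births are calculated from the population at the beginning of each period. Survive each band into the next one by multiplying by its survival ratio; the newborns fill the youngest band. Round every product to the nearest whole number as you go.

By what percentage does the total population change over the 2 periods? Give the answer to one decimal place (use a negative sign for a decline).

Period 1.
Births: 2400 × 0.416 = 998
20–39: 11650 × 0.935 = 10893
40–59: 2400 × 0.955 = 2292
60–79: 4600 × 0.926 = 4260
End of period: [998, 10893, 2292, 4260]
Period 2.
Births: 10893 × 0.416 = 4531
20–39: 998 × 0.935 = 933
40–59: 10893 × 0.955 = 10403
60–79: 2292 × 0.926 = 2122
End of period: [4531, 933, 10403, 2122]
Total: 22500 → 17989; change = -4511; percentage change = -20.0%

-20.0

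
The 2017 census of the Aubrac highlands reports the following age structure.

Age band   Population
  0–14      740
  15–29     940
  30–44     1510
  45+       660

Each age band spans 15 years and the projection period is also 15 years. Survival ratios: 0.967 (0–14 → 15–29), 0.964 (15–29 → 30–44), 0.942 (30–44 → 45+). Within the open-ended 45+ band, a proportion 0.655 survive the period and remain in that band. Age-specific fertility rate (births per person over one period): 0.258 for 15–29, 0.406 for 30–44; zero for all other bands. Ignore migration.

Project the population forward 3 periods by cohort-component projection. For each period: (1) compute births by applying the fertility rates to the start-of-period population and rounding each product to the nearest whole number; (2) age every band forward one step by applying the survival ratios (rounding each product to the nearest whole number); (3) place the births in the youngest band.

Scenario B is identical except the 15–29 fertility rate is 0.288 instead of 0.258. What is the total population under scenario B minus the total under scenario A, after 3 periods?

78

Call the bands 1 to 4, youngest first.
Period 1:
Births: 940 × 0.258 = 243  |  1510 × 0.406 = 613 → 856
Band 2: 740 × 0.967 = 716
Band 3: 940 × 0.964 = 906
Band 4: 1510 × 0.942 + 660 × 0.655 = 1422 + 432 = 1854
Population now: 0–14=856, 15–29=716, 30–44=906, 45+=1854
Period 2:
Births: 716 × 0.258 = 185  |  906 × 0.406 = 368 → 553
Band 2: 856 × 0.967 = 828
Band 3: 716 × 0.964 = 690
Band 4: 906 × 0.942 + 1854 × 0.655 = 853 + 1214 = 2067
Population now: 0–14=553, 15–29=828, 30–44=690, 45+=2067
Period 3:
Births: 828 × 0.258 = 214  |  690 × 0.406 = 280 → 494
Band 2: 553 × 0.967 = 535
Band 3: 828 × 0.964 = 798
Band 4: 690 × 0.942 + 2067 × 0.655 = 650 + 1354 = 2004
Population now: 0–14=494, 15–29=535, 30–44=798, 45+=2004
Scenario A total after 3 periods: 3831
Scenario B projection —
Period 1:
Births: 940 × 0.288 = 271  |  1510 × 0.406 = 613 → 884
Band 2: 740 × 0.967 = 716
Band 3: 940 × 0.964 = 906
Band 4: 1510 × 0.942 + 660 × 0.655 = 1422 + 432 = 1854
Population now: 0–14=884, 15–29=716, 30–44=906, 45+=1854
Period 2:
Births: 716 × 0.288 = 206  |  906 × 0.406 = 368 → 574
Band 2: 884 × 0.967 = 855
Band 3: 716 × 0.964 = 690
Band 4: 906 × 0.942 + 1854 × 0.655 = 853 + 1214 = 2067
Population now: 0–14=574, 15–29=855, 30–44=690, 45+=2067
Period 3:
Births: 855 × 0.288 = 246  |  690 × 0.406 = 280 → 526
Band 2: 574 × 0.967 = 555
Band 3: 855 × 0.964 = 824
Band 4: 690 × 0.942 + 2067 × 0.655 = 650 + 1354 = 2004
Population now: 0–14=526, 15–29=555, 30–44=824, 45+=2004
Scenario B total after 3 periods: 3909
Difference B − A = 3909 − 3831 = 78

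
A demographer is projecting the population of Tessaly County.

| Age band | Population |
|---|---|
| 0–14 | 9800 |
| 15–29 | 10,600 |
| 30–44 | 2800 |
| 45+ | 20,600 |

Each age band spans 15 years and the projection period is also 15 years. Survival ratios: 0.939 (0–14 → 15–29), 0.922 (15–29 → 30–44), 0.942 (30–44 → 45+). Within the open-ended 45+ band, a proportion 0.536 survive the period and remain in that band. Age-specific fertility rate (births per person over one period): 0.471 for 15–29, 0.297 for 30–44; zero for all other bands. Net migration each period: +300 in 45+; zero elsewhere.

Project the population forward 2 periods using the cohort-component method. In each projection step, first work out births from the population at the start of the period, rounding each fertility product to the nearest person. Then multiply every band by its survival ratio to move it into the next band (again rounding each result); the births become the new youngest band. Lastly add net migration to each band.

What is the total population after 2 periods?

[period 1]
Births: 10600 × 0.471 = 4993  |  2800 × 0.297 = 832 — total 5825
15–29: 9800 × 0.939 = 9202
30–44: 10600 × 0.922 = 9773
45+: 2800 × 0.942 + 20600 × 0.536 = 2638 + 11042 = 13680
Net migration: 45+ + 300 → 13980
Giving 5825 / 9202 / 9773 / 13980.
[period 2]
Births: 9202 × 0.471 = 4334  |  9773 × 0.297 = 2903 — total 7237
15–29: 5825 × 0.939 = 5470
30–44: 9202 × 0.922 = 8484
45+: 9773 × 0.942 + 13980 × 0.536 = 9206 + 7493 = 16699
Net migration: 45+ + 300 → 16999
Giving 7237 / 5470 / 8484 / 16999.
Total after period 2: 7237 + 5470 + 8484 + 16999 = 38190

38190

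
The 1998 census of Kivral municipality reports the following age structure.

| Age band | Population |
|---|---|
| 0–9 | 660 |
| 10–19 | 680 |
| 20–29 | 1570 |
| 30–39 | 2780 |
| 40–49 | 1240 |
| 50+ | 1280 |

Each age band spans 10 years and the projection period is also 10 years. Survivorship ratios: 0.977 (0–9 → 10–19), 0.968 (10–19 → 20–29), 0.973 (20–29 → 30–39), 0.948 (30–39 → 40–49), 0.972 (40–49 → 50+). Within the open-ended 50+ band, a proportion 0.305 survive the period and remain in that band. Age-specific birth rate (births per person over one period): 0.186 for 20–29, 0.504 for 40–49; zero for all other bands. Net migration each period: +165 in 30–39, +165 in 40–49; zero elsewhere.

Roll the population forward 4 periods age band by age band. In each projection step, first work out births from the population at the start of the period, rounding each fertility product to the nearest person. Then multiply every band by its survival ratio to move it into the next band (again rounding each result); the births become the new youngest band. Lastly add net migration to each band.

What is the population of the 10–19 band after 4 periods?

(Bands numbered youngest = 1 to oldest = 6.)
[period 1]
Births: 1570 * 0.186 = 292, 1240 * 0.504 = 625 ⇒ total 917
Band 2: 660 * 0.977 = 645
Band 3: 680 * 0.968 = 658
Band 4: 1570 * 0.973 = 1528
Band 5: 2780 * 0.948 = 2635
Band 6: 1240 * 0.972 + 1280 * 0.305 = 1205 + 390 = 1595
Net migration: Band 4 + 165 → 1693; Band 5 + 165 → 2800
→ [917, 645, 658, 1693, 2800, 1595]
[period 2]
Births: 658 * 0.186 = 122, 2800 * 0.504 = 1411 ⇒ total 1533
Band 2: 917 * 0.977 = 896
Band 3: 645 * 0.968 = 624
Band 4: 658 * 0.973 = 640
Band 5: 1693 * 0.948 = 1605
Band 6: 2800 * 0.972 + 1595 * 0.305 = 2722 + 486 = 3208
Net migration: Band 4 + 165 → 805; Band 5 + 165 → 1770
→ [1533, 896, 624, 805, 1770, 3208]
[period 3]
Births: 624 * 0.186 = 116, 1770 * 0.504 = 892 ⇒ total 1008
Band 2: 1533 * 0.977 = 1498
Band 3: 896 * 0.968 = 867
Band 4: 624 * 0.973 = 607
Band 5: 805 * 0.948 = 763
Band 6: 1770 * 0.972 + 3208 * 0.305 = 1720 + 978 = 2698
Net migration: Band 4 + 165 → 772; Band 5 + 165 → 928
→ [1008, 1498, 867, 772, 928, 2698]
[period 4]
Births: 867 * 0.186 = 161, 928 * 0.504 = 468 ⇒ total 629
Band 2: 1008 * 0.977 = 985
Band 3: 1498 * 0.968 = 1450
Band 4: 867 * 0.973 = 844
Band 5: 772 * 0.948 = 732
Band 6: 928 * 0.972 + 2698 * 0.305 = 902 + 823 = 1725
Net migration: Band 4 + 165 → 1009; Band 5 + 165 → 897
→ [629, 985, 1450, 1009, 897, 1725]

985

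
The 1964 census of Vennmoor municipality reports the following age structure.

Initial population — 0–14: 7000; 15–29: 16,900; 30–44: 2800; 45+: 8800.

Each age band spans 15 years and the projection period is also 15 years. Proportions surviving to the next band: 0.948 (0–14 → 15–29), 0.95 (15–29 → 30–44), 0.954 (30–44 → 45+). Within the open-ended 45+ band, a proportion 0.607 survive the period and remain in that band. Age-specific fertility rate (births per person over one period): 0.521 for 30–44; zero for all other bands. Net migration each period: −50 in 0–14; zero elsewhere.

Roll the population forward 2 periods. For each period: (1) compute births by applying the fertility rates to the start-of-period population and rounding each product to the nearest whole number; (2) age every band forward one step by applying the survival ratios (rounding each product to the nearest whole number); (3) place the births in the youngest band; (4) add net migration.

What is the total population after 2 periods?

36135

— Period 1 —
Births: 2800 × 0.521 = 1459
15–29: 7000 × 0.948 = 6636
30–44: 16900 × 0.95 = 16055
45+: 2800 × 0.954 + 8800 × 0.607 = 2671 + 5342 = 8013
Net migration: 0–14 − 50 → 1409
End of period: [1409, 6636, 16055, 8013]
— Period 2 —
Births: 16055 × 0.521 = 8365
15–29: 1409 × 0.948 = 1336
30–44: 6636 × 0.95 = 6304
45+: 16055 × 0.954 + 8013 × 0.607 = 15316 + 4864 = 20180
Net migration: 0–14 − 50 → 8315
End of period: [8315, 1336, 6304, 20180]
Total after period 2: 8315 + 1336 + 6304 + 20180 = 36135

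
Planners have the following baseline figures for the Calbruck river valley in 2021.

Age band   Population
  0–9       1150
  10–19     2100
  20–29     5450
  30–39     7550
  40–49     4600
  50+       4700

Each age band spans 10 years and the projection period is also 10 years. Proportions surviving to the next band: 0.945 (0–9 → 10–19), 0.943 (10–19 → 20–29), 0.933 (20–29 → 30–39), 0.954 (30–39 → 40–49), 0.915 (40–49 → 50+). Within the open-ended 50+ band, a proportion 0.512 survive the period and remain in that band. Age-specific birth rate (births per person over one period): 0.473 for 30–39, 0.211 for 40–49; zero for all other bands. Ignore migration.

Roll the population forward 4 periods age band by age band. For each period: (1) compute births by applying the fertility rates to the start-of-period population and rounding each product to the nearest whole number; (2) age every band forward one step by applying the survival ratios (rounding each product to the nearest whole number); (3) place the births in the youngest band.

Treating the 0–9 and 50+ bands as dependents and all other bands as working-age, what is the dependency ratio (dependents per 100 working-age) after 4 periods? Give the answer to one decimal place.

Period 1.
Births: 7550 * 0.473 = 3571, 4600 * 0.211 = 971 → total 4542
10–19: 1150 * 0.945 = 1087
20–29: 2100 * 0.943 = 1980
30–39: 5450 * 0.933 = 5085
40–49: 7550 * 0.954 = 7203
50+: 4600 * 0.915 + 4700 * 0.512 = 4209 + 2406 = 6615
Population now: 0–9=4542, 10–19=1087, 20–29=1980, 30–39=5085, 40–49=7203, 50+=6615
Period 2.
Births: 5085 * 0.473 = 2405, 7203 * 0.211 = 1520 → total 3925
10–19: 4542 * 0.945 = 4292
20–29: 1087 * 0.943 = 1025
30–39: 1980 * 0.933 = 1847
40–49: 5085 * 0.954 = 4851
50+: 7203 * 0.915 + 6615 * 0.512 = 6591 + 3387 = 9978
Population now: 0–9=3925, 10–19=4292, 20–29=1025, 30–39=1847, 40–49=4851, 50+=9978
Period 3.
Births: 1847 * 0.473 = 874, 4851 * 0.211 = 1024 → total 1898
10–19: 3925 * 0.945 = 3709
20–29: 4292 * 0.943 = 4047
30–39: 1025 * 0.933 = 956
40–49: 1847 * 0.954 = 1762
50+: 4851 * 0.915 + 9978 * 0.512 = 4439 + 5109 = 9548
Population now: 0–9=1898, 10–19=3709, 20–29=4047, 30–39=956, 40–49=1762, 50+=9548
Period 4.
Births: 956 * 0.473 = 452, 1762 * 0.211 = 372 → total 824
10–19: 1898 * 0.945 = 1794
20–29: 3709 * 0.943 = 3498
30–39: 4047 * 0.933 = 3776
40–49: 956 * 0.954 = 912
50+: 1762 * 0.915 + 9548 * 0.512 = 1612 + 4889 = 6501
Population now: 0–9=824, 10–19=1794, 20–29=3498, 30–39=3776, 40–49=912, 50+=6501
Dependents (band 0–9 + band 50+) = 824 + 6501 = 7325; working-age = 9980; ratio = 7325/9980 × 100 = 73.4

73.4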